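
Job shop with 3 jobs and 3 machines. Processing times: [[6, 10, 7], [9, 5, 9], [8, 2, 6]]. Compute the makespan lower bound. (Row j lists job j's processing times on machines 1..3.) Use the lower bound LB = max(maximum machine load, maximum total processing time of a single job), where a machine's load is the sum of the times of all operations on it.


Machine loads:
  Machine 1: 6 + 9 + 8 = 23
  Machine 2: 10 + 5 + 2 = 17
  Machine 3: 7 + 9 + 6 = 22
Max machine load = 23
Job totals:
  Job 1: 23
  Job 2: 23
  Job 3: 16
Max job total = 23
Lower bound = max(23, 23) = 23

23


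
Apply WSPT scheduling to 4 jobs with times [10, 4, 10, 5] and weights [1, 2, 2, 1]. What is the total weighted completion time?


Compute p/w ratios and sort ascending (WSPT): [(4, 2), (10, 2), (5, 1), (10, 1)]
Compute weighted completion times:
  Job (p=4,w=2): C=4, w*C=2*4=8
  Job (p=10,w=2): C=14, w*C=2*14=28
  Job (p=5,w=1): C=19, w*C=1*19=19
  Job (p=10,w=1): C=29, w*C=1*29=29
Total weighted completion time = 84

84


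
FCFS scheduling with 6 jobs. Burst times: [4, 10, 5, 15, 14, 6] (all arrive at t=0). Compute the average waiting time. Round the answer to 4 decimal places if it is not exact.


FCFS order (as given): [4, 10, 5, 15, 14, 6]
Waiting times:
  Job 1: wait = 0
  Job 2: wait = 4
  Job 3: wait = 14
  Job 4: wait = 19
  Job 5: wait = 34
  Job 6: wait = 48
Sum of waiting times = 119
Average waiting time = 119/6 = 19.8333

19.8333


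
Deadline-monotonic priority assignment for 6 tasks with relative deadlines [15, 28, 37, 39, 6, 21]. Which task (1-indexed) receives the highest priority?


Sort tasks by relative deadline (ascending):
  Task 5: deadline = 6
  Task 1: deadline = 15
  Task 6: deadline = 21
  Task 2: deadline = 28
  Task 3: deadline = 37
  Task 4: deadline = 39
Priority order (highest first): [5, 1, 6, 2, 3, 4]
Highest priority task = 5

5


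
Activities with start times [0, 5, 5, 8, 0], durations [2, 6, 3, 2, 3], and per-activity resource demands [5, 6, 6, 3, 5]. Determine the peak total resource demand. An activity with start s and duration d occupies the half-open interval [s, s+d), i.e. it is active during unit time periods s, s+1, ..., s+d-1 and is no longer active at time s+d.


Each activity i is active on [start_i, start_i + duration_i).
Compute total resource usage per time slot:
  t=0: active resources = [5, 5], total = 10
  t=1: active resources = [5, 5], total = 10
  t=2: active resources = [5], total = 5
  t=3: active resources = [], total = 0
  t=4: active resources = [], total = 0
  t=5: active resources = [6, 6], total = 12
  t=6: active resources = [6, 6], total = 12
  t=7: active resources = [6, 6], total = 12
  t=8: active resources = [6, 3], total = 9
  t=9: active resources = [6, 3], total = 9
  t=10: active resources = [6], total = 6
Peak resource demand = 12

12


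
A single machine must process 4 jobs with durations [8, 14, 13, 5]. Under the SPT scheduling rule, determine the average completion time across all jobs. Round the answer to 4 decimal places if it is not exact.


Sort jobs by processing time (SPT order): [5, 8, 13, 14]
Compute completion times sequentially:
  Job 1: processing = 5, completes at 5
  Job 2: processing = 8, completes at 13
  Job 3: processing = 13, completes at 26
  Job 4: processing = 14, completes at 40
Sum of completion times = 84
Average completion time = 84/4 = 21.0

21.0


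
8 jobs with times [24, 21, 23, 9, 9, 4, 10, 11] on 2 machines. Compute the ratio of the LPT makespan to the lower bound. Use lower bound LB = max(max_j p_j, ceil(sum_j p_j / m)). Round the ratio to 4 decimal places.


LPT order: [24, 23, 21, 11, 10, 9, 9, 4]
Machine loads after assignment: [54, 57]
LPT makespan = 57
Lower bound = max(max_job, ceil(total/2)) = max(24, 56) = 56
Ratio = 57 / 56 = 1.0179

1.0179


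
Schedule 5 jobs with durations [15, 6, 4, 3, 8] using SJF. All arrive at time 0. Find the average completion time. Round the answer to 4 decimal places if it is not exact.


SJF order (ascending): [3, 4, 6, 8, 15]
Completion times:
  Job 1: burst=3, C=3
  Job 2: burst=4, C=7
  Job 3: burst=6, C=13
  Job 4: burst=8, C=21
  Job 5: burst=15, C=36
Average completion = 80/5 = 16.0

16.0


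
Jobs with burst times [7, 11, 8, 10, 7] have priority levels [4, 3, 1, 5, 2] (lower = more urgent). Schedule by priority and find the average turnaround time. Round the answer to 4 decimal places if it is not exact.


Sort by priority (ascending = highest first):
Order: [(1, 8), (2, 7), (3, 11), (4, 7), (5, 10)]
Completion times:
  Priority 1, burst=8, C=8
  Priority 2, burst=7, C=15
  Priority 3, burst=11, C=26
  Priority 4, burst=7, C=33
  Priority 5, burst=10, C=43
Average turnaround = 125/5 = 25.0

25.0


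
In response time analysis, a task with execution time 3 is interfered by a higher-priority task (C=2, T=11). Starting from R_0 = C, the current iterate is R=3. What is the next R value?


R_next = C + ceil(R_prev / T_hp) * C_hp
ceil(3 / 11) = ceil(0.2727) = 1
Interference = 1 * 2 = 2
R_next = 3 + 2 = 5

5


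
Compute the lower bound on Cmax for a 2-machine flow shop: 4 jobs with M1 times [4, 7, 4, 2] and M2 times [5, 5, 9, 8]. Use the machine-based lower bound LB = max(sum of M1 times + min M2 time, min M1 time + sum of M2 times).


LB1 = sum(M1 times) + min(M2 times) = 17 + 5 = 22
LB2 = min(M1 times) + sum(M2 times) = 2 + 27 = 29
Lower bound = max(LB1, LB2) = max(22, 29) = 29

29


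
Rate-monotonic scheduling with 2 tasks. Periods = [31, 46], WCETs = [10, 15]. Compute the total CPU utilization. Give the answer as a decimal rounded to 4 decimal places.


Compute individual utilizations (exact fractions):
  Task 1: C/T = 10/31 (approx. 0.3226)
  Task 2: C/T = 15/46 (approx. 0.3261)
Total utilization U = 10/31 + 15/46 = 925/1426
Rounded to 4 decimal places: U = 0.6487
RM (Liu & Layland) bound for 2 tasks = 0.828427; compare with U = 925/1426 (approx. 0.648668)
U <= bound, so schedulable by RM sufficient condition.

0.6487


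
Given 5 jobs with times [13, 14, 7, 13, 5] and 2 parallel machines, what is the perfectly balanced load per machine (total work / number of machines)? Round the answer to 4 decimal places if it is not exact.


Total processing time = 13 + 14 + 7 + 13 + 5 = 52
Number of machines = 2
Ideal balanced load = 52 / 2 = 26.0

26.0


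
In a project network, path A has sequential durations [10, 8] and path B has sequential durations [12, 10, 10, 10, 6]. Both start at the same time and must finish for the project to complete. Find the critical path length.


Path A total = 10 + 8 = 18
Path B total = 12 + 10 + 10 + 10 + 6 = 48
Critical path = longest path = max(18, 48) = 48

48


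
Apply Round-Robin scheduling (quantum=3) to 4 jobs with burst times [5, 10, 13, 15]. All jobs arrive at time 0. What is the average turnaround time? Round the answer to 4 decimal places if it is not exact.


Time quantum = 3
Execution trace:
  J1 runs 3 units, time = 3
  J2 runs 3 units, time = 6
  J3 runs 3 units, time = 9
  J4 runs 3 units, time = 12
  J1 runs 2 units, time = 14
  J2 runs 3 units, time = 17
  J3 runs 3 units, time = 20
  J4 runs 3 units, time = 23
  J2 runs 3 units, time = 26
  J3 runs 3 units, time = 29
  J4 runs 3 units, time = 32
  J2 runs 1 units, time = 33
  J3 runs 3 units, time = 36
  J4 runs 3 units, time = 39
  J3 runs 1 units, time = 40
  J4 runs 3 units, time = 43
Finish times: [14, 33, 40, 43]
Average turnaround = 130/4 = 32.5

32.5


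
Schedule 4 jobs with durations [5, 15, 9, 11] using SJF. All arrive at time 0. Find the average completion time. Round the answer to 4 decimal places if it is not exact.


SJF order (ascending): [5, 9, 11, 15]
Completion times:
  Job 1: burst=5, C=5
  Job 2: burst=9, C=14
  Job 3: burst=11, C=25
  Job 4: burst=15, C=40
Average completion = 84/4 = 21.0

21.0


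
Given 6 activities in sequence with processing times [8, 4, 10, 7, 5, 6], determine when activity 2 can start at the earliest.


Activity 2 starts after activities 1 through 1 complete.
Predecessor durations: [8]
ES = 8 = 8

8


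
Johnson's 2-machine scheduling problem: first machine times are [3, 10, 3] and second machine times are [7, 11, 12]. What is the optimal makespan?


Apply Johnson's rule:
  Group 1 (a <= b): [(1, 3, 7), (3, 3, 12), (2, 10, 11)]
  Group 2 (a > b): []
Optimal job order: [1, 3, 2]
Schedule:
  Job 1: M1 done at 3, M2 done at 10
  Job 3: M1 done at 6, M2 done at 22
  Job 2: M1 done at 16, M2 done at 33
Makespan = 33

33


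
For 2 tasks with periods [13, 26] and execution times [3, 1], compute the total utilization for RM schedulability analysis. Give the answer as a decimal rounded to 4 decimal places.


Compute individual utilizations (exact fractions):
  Task 1: C/T = 3/13 (approx. 0.2308)
  Task 2: C/T = 1/26 (approx. 0.0385)
Total utilization U = 3/13 + 1/26 = 7/26
Rounded to 4 decimal places: U = 0.2692
RM (Liu & Layland) bound for 2 tasks = 0.828427; compare with U = 7/26 (approx. 0.269231)
U <= bound, so schedulable by RM sufficient condition.

0.2692


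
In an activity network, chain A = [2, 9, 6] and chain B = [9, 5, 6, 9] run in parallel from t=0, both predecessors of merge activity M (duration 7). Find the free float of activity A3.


ES(A3) = sum of predecessors on chain A = 11
EF(A3) = ES + duration = 11 + 6 = 17
Successor of A3 is M. ES(M) = max(sum(A), sum(B)) = max(17, 29) = 29
Free float = ES(successor) - EF(current) = 29 - 17 = 12

12


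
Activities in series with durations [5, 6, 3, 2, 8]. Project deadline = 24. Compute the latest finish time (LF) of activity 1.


LF(activity 1) = deadline - sum of successor durations
Successors: activities 2 through 5 with durations [6, 3, 2, 8]
Sum of successor durations = 19
LF = 24 - 19 = 5

5


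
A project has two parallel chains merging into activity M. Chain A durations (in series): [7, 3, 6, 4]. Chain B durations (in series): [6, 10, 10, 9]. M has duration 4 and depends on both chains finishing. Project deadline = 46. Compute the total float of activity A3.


Forward pass: ES(A3) = sum of predecessors on chain A = 10
EF = ES + duration = 10 + 6 = 16
Backward pass: LF(M) = deadline = 46; LS(M) = 46 - 4 = 42
LF(A3) = LS(M) - sum(successors on chain A) = 42 - 4 = 38
LS = LF - duration = 38 - 6 = 32
Total float = LS - ES = 32 - 10 = 22

22


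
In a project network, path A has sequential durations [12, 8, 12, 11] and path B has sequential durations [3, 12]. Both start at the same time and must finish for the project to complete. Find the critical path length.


Path A total = 12 + 8 + 12 + 11 = 43
Path B total = 3 + 12 = 15
Critical path = longest path = max(43, 15) = 43

43


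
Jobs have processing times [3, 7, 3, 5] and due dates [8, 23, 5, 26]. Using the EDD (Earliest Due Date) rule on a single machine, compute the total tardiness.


Sort by due date (EDD order): [(3, 5), (3, 8), (7, 23), (5, 26)]
Compute completion times and tardiness:
  Job 1: p=3, d=5, C=3, tardiness=max(0,3-5)=0
  Job 2: p=3, d=8, C=6, tardiness=max(0,6-8)=0
  Job 3: p=7, d=23, C=13, tardiness=max(0,13-23)=0
  Job 4: p=5, d=26, C=18, tardiness=max(0,18-26)=0
Total tardiness = 0

0


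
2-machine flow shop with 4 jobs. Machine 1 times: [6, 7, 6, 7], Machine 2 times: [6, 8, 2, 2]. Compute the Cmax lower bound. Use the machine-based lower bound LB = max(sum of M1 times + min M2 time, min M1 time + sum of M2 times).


LB1 = sum(M1 times) + min(M2 times) = 26 + 2 = 28
LB2 = min(M1 times) + sum(M2 times) = 6 + 18 = 24
Lower bound = max(LB1, LB2) = max(28, 24) = 28

28


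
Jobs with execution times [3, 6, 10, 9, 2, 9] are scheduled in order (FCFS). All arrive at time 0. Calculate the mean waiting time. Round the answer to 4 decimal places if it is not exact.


FCFS order (as given): [3, 6, 10, 9, 2, 9]
Waiting times:
  Job 1: wait = 0
  Job 2: wait = 3
  Job 3: wait = 9
  Job 4: wait = 19
  Job 5: wait = 28
  Job 6: wait = 30
Sum of waiting times = 89
Average waiting time = 89/6 = 14.8333

14.8333


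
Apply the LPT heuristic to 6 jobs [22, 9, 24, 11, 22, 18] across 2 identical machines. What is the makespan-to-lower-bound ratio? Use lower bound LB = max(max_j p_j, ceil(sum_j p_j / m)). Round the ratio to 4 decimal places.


LPT order: [24, 22, 22, 18, 11, 9]
Machine loads after assignment: [53, 53]
LPT makespan = 53
Lower bound = max(max_job, ceil(total/2)) = max(24, 53) = 53
Ratio = 53 / 53 = 1.0

1.0


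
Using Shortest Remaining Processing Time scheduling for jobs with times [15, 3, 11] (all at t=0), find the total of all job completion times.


Since all jobs arrive at t=0, SRPT equals SPT ordering.
SPT order: [3, 11, 15]
Completion times:
  Job 1: p=3, C=3
  Job 2: p=11, C=14
  Job 3: p=15, C=29
Total completion time = 3 + 14 + 29 = 46

46


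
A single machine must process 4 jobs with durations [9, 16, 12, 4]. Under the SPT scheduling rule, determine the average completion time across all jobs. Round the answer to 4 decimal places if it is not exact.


Sort jobs by processing time (SPT order): [4, 9, 12, 16]
Compute completion times sequentially:
  Job 1: processing = 4, completes at 4
  Job 2: processing = 9, completes at 13
  Job 3: processing = 12, completes at 25
  Job 4: processing = 16, completes at 41
Sum of completion times = 83
Average completion time = 83/4 = 20.75

20.75


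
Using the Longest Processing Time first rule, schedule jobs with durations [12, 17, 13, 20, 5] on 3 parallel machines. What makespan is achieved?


Sort jobs in decreasing order (LPT): [20, 17, 13, 12, 5]
Assign each job to the least loaded machine:
  Machine 1: jobs [20], load = 20
  Machine 2: jobs [17, 5], load = 22
  Machine 3: jobs [13, 12], load = 25
Makespan = max load = 25

25


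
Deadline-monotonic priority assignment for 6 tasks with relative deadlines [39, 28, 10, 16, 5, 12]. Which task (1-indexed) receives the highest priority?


Sort tasks by relative deadline (ascending):
  Task 5: deadline = 5
  Task 3: deadline = 10
  Task 6: deadline = 12
  Task 4: deadline = 16
  Task 2: deadline = 28
  Task 1: deadline = 39
Priority order (highest first): [5, 3, 6, 4, 2, 1]
Highest priority task = 5

5


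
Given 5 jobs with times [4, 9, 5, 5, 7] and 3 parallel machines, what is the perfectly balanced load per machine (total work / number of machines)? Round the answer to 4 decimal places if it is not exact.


Total processing time = 4 + 9 + 5 + 5 + 7 = 30
Number of machines = 3
Ideal balanced load = 30 / 3 = 10.0

10.0


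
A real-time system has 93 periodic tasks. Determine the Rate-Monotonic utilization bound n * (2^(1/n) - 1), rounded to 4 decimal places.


Compute 2^(1/93) = 1.0074810397
Subtract 1: 1.0074810397 - 1 = 0.0074810397
Multiply by n: 93 * 0.0074810397 = 0.6957366921
Round to 4 dp: 0.6957

0.6957


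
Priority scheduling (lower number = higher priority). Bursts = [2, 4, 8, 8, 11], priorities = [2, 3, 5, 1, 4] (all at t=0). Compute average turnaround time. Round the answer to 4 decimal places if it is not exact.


Sort by priority (ascending = highest first):
Order: [(1, 8), (2, 2), (3, 4), (4, 11), (5, 8)]
Completion times:
  Priority 1, burst=8, C=8
  Priority 2, burst=2, C=10
  Priority 3, burst=4, C=14
  Priority 4, burst=11, C=25
  Priority 5, burst=8, C=33
Average turnaround = 90/5 = 18.0

18.0


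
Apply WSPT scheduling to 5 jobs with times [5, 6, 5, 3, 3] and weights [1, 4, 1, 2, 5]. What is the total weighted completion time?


Compute p/w ratios and sort ascending (WSPT): [(3, 5), (6, 4), (3, 2), (5, 1), (5, 1)]
Compute weighted completion times:
  Job (p=3,w=5): C=3, w*C=5*3=15
  Job (p=6,w=4): C=9, w*C=4*9=36
  Job (p=3,w=2): C=12, w*C=2*12=24
  Job (p=5,w=1): C=17, w*C=1*17=17
  Job (p=5,w=1): C=22, w*C=1*22=22
Total weighted completion time = 114

114


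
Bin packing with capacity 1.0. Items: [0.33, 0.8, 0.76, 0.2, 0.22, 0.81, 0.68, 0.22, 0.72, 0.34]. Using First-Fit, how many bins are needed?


Place items sequentially using First-Fit:
  Item 0.33 -> new Bin 1
  Item 0.8 -> new Bin 2
  Item 0.76 -> new Bin 3
  Item 0.2 -> Bin 1 (now 0.53)
  Item 0.22 -> Bin 1 (now 0.75)
  Item 0.81 -> new Bin 4
  Item 0.68 -> new Bin 5
  Item 0.22 -> Bin 1 (now 0.97)
  Item 0.72 -> new Bin 6
  Item 0.34 -> new Bin 7
Total bins used = 7

7


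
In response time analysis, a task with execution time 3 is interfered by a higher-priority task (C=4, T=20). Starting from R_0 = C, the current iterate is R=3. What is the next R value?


R_next = C + ceil(R_prev / T_hp) * C_hp
ceil(3 / 20) = ceil(0.15) = 1
Interference = 1 * 4 = 4
R_next = 3 + 4 = 7

7


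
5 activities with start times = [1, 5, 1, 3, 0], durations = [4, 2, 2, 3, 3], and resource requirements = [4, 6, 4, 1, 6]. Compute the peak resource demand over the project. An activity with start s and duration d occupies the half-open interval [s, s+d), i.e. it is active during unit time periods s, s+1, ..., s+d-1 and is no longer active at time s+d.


Each activity i is active on [start_i, start_i + duration_i).
Compute total resource usage per time slot:
  t=0: active resources = [6], total = 6
  t=1: active resources = [4, 4, 6], total = 14
  t=2: active resources = [4, 4, 6], total = 14
  t=3: active resources = [4, 1], total = 5
  t=4: active resources = [4, 1], total = 5
  t=5: active resources = [6, 1], total = 7
  t=6: active resources = [6], total = 6
Peak resource demand = 14

14


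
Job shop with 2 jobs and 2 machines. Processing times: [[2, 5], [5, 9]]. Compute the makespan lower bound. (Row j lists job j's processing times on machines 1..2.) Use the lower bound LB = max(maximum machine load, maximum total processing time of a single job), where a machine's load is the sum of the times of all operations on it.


Machine loads:
  Machine 1: 2 + 5 = 7
  Machine 2: 5 + 9 = 14
Max machine load = 14
Job totals:
  Job 1: 7
  Job 2: 14
Max job total = 14
Lower bound = max(14, 14) = 14

14


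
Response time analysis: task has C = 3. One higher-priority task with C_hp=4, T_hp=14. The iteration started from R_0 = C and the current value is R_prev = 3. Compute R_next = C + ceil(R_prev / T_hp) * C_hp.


R_next = C + ceil(R_prev / T_hp) * C_hp
ceil(3 / 14) = ceil(0.2143) = 1
Interference = 1 * 4 = 4
R_next = 3 + 4 = 7

7


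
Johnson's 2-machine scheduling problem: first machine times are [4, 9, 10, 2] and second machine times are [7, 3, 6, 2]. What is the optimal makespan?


Apply Johnson's rule:
  Group 1 (a <= b): [(4, 2, 2), (1, 4, 7)]
  Group 2 (a > b): [(3, 10, 6), (2, 9, 3)]
Optimal job order: [4, 1, 3, 2]
Schedule:
  Job 4: M1 done at 2, M2 done at 4
  Job 1: M1 done at 6, M2 done at 13
  Job 3: M1 done at 16, M2 done at 22
  Job 2: M1 done at 25, M2 done at 28
Makespan = 28

28


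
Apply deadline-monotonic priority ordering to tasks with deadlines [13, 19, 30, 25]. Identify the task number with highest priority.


Sort tasks by relative deadline (ascending):
  Task 1: deadline = 13
  Task 2: deadline = 19
  Task 4: deadline = 25
  Task 3: deadline = 30
Priority order (highest first): [1, 2, 4, 3]
Highest priority task = 1

1


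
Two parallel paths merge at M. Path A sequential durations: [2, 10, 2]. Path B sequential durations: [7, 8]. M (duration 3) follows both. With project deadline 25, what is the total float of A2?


Forward pass: ES(A2) = sum of predecessors on chain A = 2
EF = ES + duration = 2 + 10 = 12
Backward pass: LF(M) = deadline = 25; LS(M) = 25 - 3 = 22
LF(A2) = LS(M) - sum(successors on chain A) = 22 - 2 = 20
LS = LF - duration = 20 - 10 = 10
Total float = LS - ES = 10 - 2 = 8

8


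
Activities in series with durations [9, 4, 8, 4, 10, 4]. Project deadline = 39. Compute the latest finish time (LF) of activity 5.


LF(activity 5) = deadline - sum of successor durations
Successors: activities 6 through 6 with durations [4]
Sum of successor durations = 4
LF = 39 - 4 = 35

35


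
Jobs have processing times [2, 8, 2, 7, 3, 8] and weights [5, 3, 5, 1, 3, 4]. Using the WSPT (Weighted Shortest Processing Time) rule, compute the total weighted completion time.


Compute p/w ratios and sort ascending (WSPT): [(2, 5), (2, 5), (3, 3), (8, 4), (8, 3), (7, 1)]
Compute weighted completion times:
  Job (p=2,w=5): C=2, w*C=5*2=10
  Job (p=2,w=5): C=4, w*C=5*4=20
  Job (p=3,w=3): C=7, w*C=3*7=21
  Job (p=8,w=4): C=15, w*C=4*15=60
  Job (p=8,w=3): C=23, w*C=3*23=69
  Job (p=7,w=1): C=30, w*C=1*30=30
Total weighted completion time = 210

210


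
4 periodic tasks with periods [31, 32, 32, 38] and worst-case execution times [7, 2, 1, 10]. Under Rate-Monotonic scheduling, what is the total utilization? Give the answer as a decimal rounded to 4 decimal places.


Compute individual utilizations (exact fractions):
  Task 1: C/T = 7/31 (approx. 0.2258)
  Task 2: C/T = 2/32 = 1/16 (approx. 0.0625)
  Task 3: C/T = 1/32 (approx. 0.0313)
  Task 4: C/T = 10/38 = 5/19 (approx. 0.2632)
Total utilization U = 7/31 + 1/16 + 1/32 + 5/19 = 10983/18848
Rounded to 4 decimal places: U = 0.5827
RM (Liu & Layland) bound for 4 tasks = 0.756828; compare with U = 10983/18848 (approx. 0.582714)
U <= bound, so schedulable by RM sufficient condition.

0.5827


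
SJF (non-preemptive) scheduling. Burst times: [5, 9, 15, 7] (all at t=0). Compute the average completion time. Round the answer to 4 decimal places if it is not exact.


SJF order (ascending): [5, 7, 9, 15]
Completion times:
  Job 1: burst=5, C=5
  Job 2: burst=7, C=12
  Job 3: burst=9, C=21
  Job 4: burst=15, C=36
Average completion = 74/4 = 18.5

18.5


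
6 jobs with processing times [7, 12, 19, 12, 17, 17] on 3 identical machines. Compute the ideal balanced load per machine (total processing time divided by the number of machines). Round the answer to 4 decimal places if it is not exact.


Total processing time = 7 + 12 + 19 + 12 + 17 + 17 = 84
Number of machines = 3
Ideal balanced load = 84 / 3 = 28.0

28.0


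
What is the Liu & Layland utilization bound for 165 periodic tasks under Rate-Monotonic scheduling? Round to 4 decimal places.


Compute 2^(1/165) = 1.0042097281
Subtract 1: 1.0042097281 - 1 = 0.0042097281
Multiply by n: 165 * 0.0042097281 = 0.6946051365
Round to 4 dp: 0.6946

0.6946


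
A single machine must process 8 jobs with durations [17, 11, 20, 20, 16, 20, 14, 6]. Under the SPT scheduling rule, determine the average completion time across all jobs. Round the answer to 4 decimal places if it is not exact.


Sort jobs by processing time (SPT order): [6, 11, 14, 16, 17, 20, 20, 20]
Compute completion times sequentially:
  Job 1: processing = 6, completes at 6
  Job 2: processing = 11, completes at 17
  Job 3: processing = 14, completes at 31
  Job 4: processing = 16, completes at 47
  Job 5: processing = 17, completes at 64
  Job 6: processing = 20, completes at 84
  Job 7: processing = 20, completes at 104
  Job 8: processing = 20, completes at 124
Sum of completion times = 477
Average completion time = 477/8 = 59.625

59.625


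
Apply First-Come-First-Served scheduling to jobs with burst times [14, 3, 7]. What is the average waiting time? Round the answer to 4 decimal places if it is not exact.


FCFS order (as given): [14, 3, 7]
Waiting times:
  Job 1: wait = 0
  Job 2: wait = 14
  Job 3: wait = 17
Sum of waiting times = 31
Average waiting time = 31/3 = 10.3333

10.3333


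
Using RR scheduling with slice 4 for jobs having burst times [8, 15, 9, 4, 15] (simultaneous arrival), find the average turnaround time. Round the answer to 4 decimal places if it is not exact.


Time quantum = 4
Execution trace:
  J1 runs 4 units, time = 4
  J2 runs 4 units, time = 8
  J3 runs 4 units, time = 12
  J4 runs 4 units, time = 16
  J5 runs 4 units, time = 20
  J1 runs 4 units, time = 24
  J2 runs 4 units, time = 28
  J3 runs 4 units, time = 32
  J5 runs 4 units, time = 36
  J2 runs 4 units, time = 40
  J3 runs 1 units, time = 41
  J5 runs 4 units, time = 45
  J2 runs 3 units, time = 48
  J5 runs 3 units, time = 51
Finish times: [24, 48, 41, 16, 51]
Average turnaround = 180/5 = 36.0

36.0


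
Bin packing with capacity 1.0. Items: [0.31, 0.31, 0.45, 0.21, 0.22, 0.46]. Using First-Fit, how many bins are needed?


Place items sequentially using First-Fit:
  Item 0.31 -> new Bin 1
  Item 0.31 -> Bin 1 (now 0.62)
  Item 0.45 -> new Bin 2
  Item 0.21 -> Bin 1 (now 0.83)
  Item 0.22 -> Bin 2 (now 0.67)
  Item 0.46 -> new Bin 3
Total bins used = 3

3


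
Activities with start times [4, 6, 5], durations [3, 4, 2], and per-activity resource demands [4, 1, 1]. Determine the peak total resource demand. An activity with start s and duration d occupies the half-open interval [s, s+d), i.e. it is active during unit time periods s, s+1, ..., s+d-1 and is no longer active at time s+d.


Each activity i is active on [start_i, start_i + duration_i).
Compute total resource usage per time slot:
  t=0: active resources = [], total = 0
  t=1: active resources = [], total = 0
  t=2: active resources = [], total = 0
  t=3: active resources = [], total = 0
  t=4: active resources = [4], total = 4
  t=5: active resources = [4, 1], total = 5
  t=6: active resources = [4, 1, 1], total = 6
  t=7: active resources = [1], total = 1
  t=8: active resources = [1], total = 1
  t=9: active resources = [1], total = 1
Peak resource demand = 6

6


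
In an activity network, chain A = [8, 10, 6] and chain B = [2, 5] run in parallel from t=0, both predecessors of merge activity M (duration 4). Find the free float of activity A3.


ES(A3) = sum of predecessors on chain A = 18
EF(A3) = ES + duration = 18 + 6 = 24
Successor of A3 is M. ES(M) = max(sum(A), sum(B)) = max(24, 7) = 24
Free float = ES(successor) - EF(current) = 24 - 24 = 0

0


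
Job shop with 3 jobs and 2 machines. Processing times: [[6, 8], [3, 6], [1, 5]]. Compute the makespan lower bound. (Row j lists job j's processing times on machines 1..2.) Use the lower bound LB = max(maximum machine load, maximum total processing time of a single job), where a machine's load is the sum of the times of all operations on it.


Machine loads:
  Machine 1: 6 + 3 + 1 = 10
  Machine 2: 8 + 6 + 5 = 19
Max machine load = 19
Job totals:
  Job 1: 14
  Job 2: 9
  Job 3: 6
Max job total = 14
Lower bound = max(19, 14) = 19

19


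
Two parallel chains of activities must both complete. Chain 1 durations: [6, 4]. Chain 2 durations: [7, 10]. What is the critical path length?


Path A total = 6 + 4 = 10
Path B total = 7 + 10 = 17
Critical path = longest path = max(10, 17) = 17

17


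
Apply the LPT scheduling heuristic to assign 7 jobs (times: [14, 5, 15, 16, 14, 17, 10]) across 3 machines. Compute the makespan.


Sort jobs in decreasing order (LPT): [17, 16, 15, 14, 14, 10, 5]
Assign each job to the least loaded machine:
  Machine 1: jobs [17, 10, 5], load = 32
  Machine 2: jobs [16, 14], load = 30
  Machine 3: jobs [15, 14], load = 29
Makespan = max load = 32

32


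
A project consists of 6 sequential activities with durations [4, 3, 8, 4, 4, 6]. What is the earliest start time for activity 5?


Activity 5 starts after activities 1 through 4 complete.
Predecessor durations: [4, 3, 8, 4]
ES = 4 + 3 + 8 + 4 = 19

19


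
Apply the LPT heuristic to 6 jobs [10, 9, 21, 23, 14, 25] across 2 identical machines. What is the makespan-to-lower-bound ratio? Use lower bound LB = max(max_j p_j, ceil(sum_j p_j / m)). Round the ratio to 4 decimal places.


LPT order: [25, 23, 21, 14, 10, 9]
Machine loads after assignment: [49, 53]
LPT makespan = 53
Lower bound = max(max_job, ceil(total/2)) = max(25, 51) = 51
Ratio = 53 / 51 = 1.0392

1.0392


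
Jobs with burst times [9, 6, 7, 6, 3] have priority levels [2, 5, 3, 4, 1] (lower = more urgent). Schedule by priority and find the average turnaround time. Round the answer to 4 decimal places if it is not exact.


Sort by priority (ascending = highest first):
Order: [(1, 3), (2, 9), (3, 7), (4, 6), (5, 6)]
Completion times:
  Priority 1, burst=3, C=3
  Priority 2, burst=9, C=12
  Priority 3, burst=7, C=19
  Priority 4, burst=6, C=25
  Priority 5, burst=6, C=31
Average turnaround = 90/5 = 18.0

18.0


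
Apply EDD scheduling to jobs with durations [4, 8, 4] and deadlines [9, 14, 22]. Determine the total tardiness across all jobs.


Sort by due date (EDD order): [(4, 9), (8, 14), (4, 22)]
Compute completion times and tardiness:
  Job 1: p=4, d=9, C=4, tardiness=max(0,4-9)=0
  Job 2: p=8, d=14, C=12, tardiness=max(0,12-14)=0
  Job 3: p=4, d=22, C=16, tardiness=max(0,16-22)=0
Total tardiness = 0

0


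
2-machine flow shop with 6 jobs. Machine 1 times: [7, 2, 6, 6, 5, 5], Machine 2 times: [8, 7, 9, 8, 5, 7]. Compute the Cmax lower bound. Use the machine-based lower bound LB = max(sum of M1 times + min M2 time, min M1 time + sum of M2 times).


LB1 = sum(M1 times) + min(M2 times) = 31 + 5 = 36
LB2 = min(M1 times) + sum(M2 times) = 2 + 44 = 46
Lower bound = max(LB1, LB2) = max(36, 46) = 46

46


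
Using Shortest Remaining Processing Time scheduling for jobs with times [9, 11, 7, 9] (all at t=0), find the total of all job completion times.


Since all jobs arrive at t=0, SRPT equals SPT ordering.
SPT order: [7, 9, 9, 11]
Completion times:
  Job 1: p=7, C=7
  Job 2: p=9, C=16
  Job 3: p=9, C=25
  Job 4: p=11, C=36
Total completion time = 7 + 16 + 25 + 36 = 84

84


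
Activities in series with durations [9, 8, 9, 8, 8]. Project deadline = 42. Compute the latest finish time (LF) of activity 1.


LF(activity 1) = deadline - sum of successor durations
Successors: activities 2 through 5 with durations [8, 9, 8, 8]
Sum of successor durations = 33
LF = 42 - 33 = 9

9


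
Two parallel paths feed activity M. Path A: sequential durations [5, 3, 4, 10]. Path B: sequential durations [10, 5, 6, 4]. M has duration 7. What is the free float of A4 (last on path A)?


ES(A4) = sum of predecessors on chain A = 12
EF(A4) = ES + duration = 12 + 10 = 22
Successor of A4 is M. ES(M) = max(sum(A), sum(B)) = max(22, 25) = 25
Free float = ES(successor) - EF(current) = 25 - 22 = 3

3


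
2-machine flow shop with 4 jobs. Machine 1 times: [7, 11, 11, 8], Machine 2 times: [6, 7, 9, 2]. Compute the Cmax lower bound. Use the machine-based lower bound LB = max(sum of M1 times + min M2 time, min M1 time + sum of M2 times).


LB1 = sum(M1 times) + min(M2 times) = 37 + 2 = 39
LB2 = min(M1 times) + sum(M2 times) = 7 + 24 = 31
Lower bound = max(LB1, LB2) = max(39, 31) = 39

39


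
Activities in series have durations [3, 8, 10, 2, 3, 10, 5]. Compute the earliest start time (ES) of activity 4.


Activity 4 starts after activities 1 through 3 complete.
Predecessor durations: [3, 8, 10]
ES = 3 + 8 + 10 = 21

21


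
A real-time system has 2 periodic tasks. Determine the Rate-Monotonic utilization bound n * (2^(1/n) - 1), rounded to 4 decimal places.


Compute 2^(1/2) = 1.4142135624
Subtract 1: 1.4142135624 - 1 = 0.4142135624
Multiply by n: 2 * 0.4142135624 = 0.8284271248
Round to 4 dp: 0.8284

0.8284


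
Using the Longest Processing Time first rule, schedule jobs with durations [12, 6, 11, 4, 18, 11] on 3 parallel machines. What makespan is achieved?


Sort jobs in decreasing order (LPT): [18, 12, 11, 11, 6, 4]
Assign each job to the least loaded machine:
  Machine 1: jobs [18, 4], load = 22
  Machine 2: jobs [12, 6], load = 18
  Machine 3: jobs [11, 11], load = 22
Makespan = max load = 22

22


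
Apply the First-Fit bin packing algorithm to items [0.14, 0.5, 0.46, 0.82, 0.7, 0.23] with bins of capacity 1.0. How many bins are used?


Place items sequentially using First-Fit:
  Item 0.14 -> new Bin 1
  Item 0.5 -> Bin 1 (now 0.64)
  Item 0.46 -> new Bin 2
  Item 0.82 -> new Bin 3
  Item 0.7 -> new Bin 4
  Item 0.23 -> Bin 1 (now 0.87)
Total bins used = 4

4


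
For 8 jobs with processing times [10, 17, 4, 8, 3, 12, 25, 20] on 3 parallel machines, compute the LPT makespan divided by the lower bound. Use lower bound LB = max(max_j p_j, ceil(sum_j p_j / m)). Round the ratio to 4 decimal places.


LPT order: [25, 20, 17, 12, 10, 8, 4, 3]
Machine loads after assignment: [33, 33, 33]
LPT makespan = 33
Lower bound = max(max_job, ceil(total/3)) = max(25, 33) = 33
Ratio = 33 / 33 = 1.0

1.0


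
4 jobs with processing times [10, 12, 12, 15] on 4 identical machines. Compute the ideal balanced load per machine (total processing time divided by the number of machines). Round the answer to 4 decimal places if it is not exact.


Total processing time = 10 + 12 + 12 + 15 = 49
Number of machines = 4
Ideal balanced load = 49 / 4 = 12.25

12.25


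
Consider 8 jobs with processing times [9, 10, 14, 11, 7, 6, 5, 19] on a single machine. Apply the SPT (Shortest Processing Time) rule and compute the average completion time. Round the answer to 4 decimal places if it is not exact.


Sort jobs by processing time (SPT order): [5, 6, 7, 9, 10, 11, 14, 19]
Compute completion times sequentially:
  Job 1: processing = 5, completes at 5
  Job 2: processing = 6, completes at 11
  Job 3: processing = 7, completes at 18
  Job 4: processing = 9, completes at 27
  Job 5: processing = 10, completes at 37
  Job 6: processing = 11, completes at 48
  Job 7: processing = 14, completes at 62
  Job 8: processing = 19, completes at 81
Sum of completion times = 289
Average completion time = 289/8 = 36.125

36.125


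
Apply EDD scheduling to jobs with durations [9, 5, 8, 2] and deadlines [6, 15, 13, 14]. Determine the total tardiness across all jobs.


Sort by due date (EDD order): [(9, 6), (8, 13), (2, 14), (5, 15)]
Compute completion times and tardiness:
  Job 1: p=9, d=6, C=9, tardiness=max(0,9-6)=3
  Job 2: p=8, d=13, C=17, tardiness=max(0,17-13)=4
  Job 3: p=2, d=14, C=19, tardiness=max(0,19-14)=5
  Job 4: p=5, d=15, C=24, tardiness=max(0,24-15)=9
Total tardiness = 21

21


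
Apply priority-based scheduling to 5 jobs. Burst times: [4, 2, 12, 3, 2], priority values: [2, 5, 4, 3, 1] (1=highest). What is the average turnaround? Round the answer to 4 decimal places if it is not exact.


Sort by priority (ascending = highest first):
Order: [(1, 2), (2, 4), (3, 3), (4, 12), (5, 2)]
Completion times:
  Priority 1, burst=2, C=2
  Priority 2, burst=4, C=6
  Priority 3, burst=3, C=9
  Priority 4, burst=12, C=21
  Priority 5, burst=2, C=23
Average turnaround = 61/5 = 12.2

12.2


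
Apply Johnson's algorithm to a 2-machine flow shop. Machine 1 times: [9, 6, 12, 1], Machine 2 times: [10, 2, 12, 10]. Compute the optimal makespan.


Apply Johnson's rule:
  Group 1 (a <= b): [(4, 1, 10), (1, 9, 10), (3, 12, 12)]
  Group 2 (a > b): [(2, 6, 2)]
Optimal job order: [4, 1, 3, 2]
Schedule:
  Job 4: M1 done at 1, M2 done at 11
  Job 1: M1 done at 10, M2 done at 21
  Job 3: M1 done at 22, M2 done at 34
  Job 2: M1 done at 28, M2 done at 36
Makespan = 36

36


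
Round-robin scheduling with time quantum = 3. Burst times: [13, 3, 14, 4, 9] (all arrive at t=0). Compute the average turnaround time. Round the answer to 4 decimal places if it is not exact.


Time quantum = 3
Execution trace:
  J1 runs 3 units, time = 3
  J2 runs 3 units, time = 6
  J3 runs 3 units, time = 9
  J4 runs 3 units, time = 12
  J5 runs 3 units, time = 15
  J1 runs 3 units, time = 18
  J3 runs 3 units, time = 21
  J4 runs 1 units, time = 22
  J5 runs 3 units, time = 25
  J1 runs 3 units, time = 28
  J3 runs 3 units, time = 31
  J5 runs 3 units, time = 34
  J1 runs 3 units, time = 37
  J3 runs 3 units, time = 40
  J1 runs 1 units, time = 41
  J3 runs 2 units, time = 43
Finish times: [41, 6, 43, 22, 34]
Average turnaround = 146/5 = 29.2

29.2


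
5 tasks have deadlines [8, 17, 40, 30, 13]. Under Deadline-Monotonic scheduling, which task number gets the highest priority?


Sort tasks by relative deadline (ascending):
  Task 1: deadline = 8
  Task 5: deadline = 13
  Task 2: deadline = 17
  Task 4: deadline = 30
  Task 3: deadline = 40
Priority order (highest first): [1, 5, 2, 4, 3]
Highest priority task = 1

1


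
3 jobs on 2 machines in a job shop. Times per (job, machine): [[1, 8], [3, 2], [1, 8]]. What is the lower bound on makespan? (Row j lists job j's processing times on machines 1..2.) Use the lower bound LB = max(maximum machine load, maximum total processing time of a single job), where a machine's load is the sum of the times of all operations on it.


Machine loads:
  Machine 1: 1 + 3 + 1 = 5
  Machine 2: 8 + 2 + 8 = 18
Max machine load = 18
Job totals:
  Job 1: 9
  Job 2: 5
  Job 3: 9
Max job total = 9
Lower bound = max(18, 9) = 18

18


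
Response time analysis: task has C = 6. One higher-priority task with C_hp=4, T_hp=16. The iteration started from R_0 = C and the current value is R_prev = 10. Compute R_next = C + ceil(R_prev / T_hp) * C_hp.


R_next = C + ceil(R_prev / T_hp) * C_hp
ceil(10 / 16) = ceil(0.625) = 1
Interference = 1 * 4 = 4
R_next = 6 + 4 = 10
R_next = R_prev, so the iteration has converged (response time = 10).

10


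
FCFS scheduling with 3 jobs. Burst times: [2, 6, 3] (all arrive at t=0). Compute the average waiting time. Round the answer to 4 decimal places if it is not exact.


FCFS order (as given): [2, 6, 3]
Waiting times:
  Job 1: wait = 0
  Job 2: wait = 2
  Job 3: wait = 8
Sum of waiting times = 10
Average waiting time = 10/3 = 3.3333

3.3333


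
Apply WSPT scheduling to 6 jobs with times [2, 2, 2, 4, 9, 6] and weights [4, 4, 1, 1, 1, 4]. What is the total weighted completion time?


Compute p/w ratios and sort ascending (WSPT): [(2, 4), (2, 4), (6, 4), (2, 1), (4, 1), (9, 1)]
Compute weighted completion times:
  Job (p=2,w=4): C=2, w*C=4*2=8
  Job (p=2,w=4): C=4, w*C=4*4=16
  Job (p=6,w=4): C=10, w*C=4*10=40
  Job (p=2,w=1): C=12, w*C=1*12=12
  Job (p=4,w=1): C=16, w*C=1*16=16
  Job (p=9,w=1): C=25, w*C=1*25=25
Total weighted completion time = 117

117


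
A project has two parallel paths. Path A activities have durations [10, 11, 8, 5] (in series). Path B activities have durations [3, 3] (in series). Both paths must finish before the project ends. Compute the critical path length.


Path A total = 10 + 11 + 8 + 5 = 34
Path B total = 3 + 3 = 6
Critical path = longest path = max(34, 6) = 34

34


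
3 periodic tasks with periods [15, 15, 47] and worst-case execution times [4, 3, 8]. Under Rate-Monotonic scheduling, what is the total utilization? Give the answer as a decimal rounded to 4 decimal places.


Compute individual utilizations (exact fractions):
  Task 1: C/T = 4/15 (approx. 0.2667)
  Task 2: C/T = 3/15 = 1/5 (approx. 0.2)
  Task 3: C/T = 8/47 (approx. 0.1702)
Total utilization U = 4/15 + 1/5 + 8/47 = 449/705
Rounded to 4 decimal places: U = 0.6369
RM (Liu & Layland) bound for 3 tasks = 0.779763; compare with U = 449/705 (approx. 0.636879)
U <= bound, so schedulable by RM sufficient condition.

0.6369


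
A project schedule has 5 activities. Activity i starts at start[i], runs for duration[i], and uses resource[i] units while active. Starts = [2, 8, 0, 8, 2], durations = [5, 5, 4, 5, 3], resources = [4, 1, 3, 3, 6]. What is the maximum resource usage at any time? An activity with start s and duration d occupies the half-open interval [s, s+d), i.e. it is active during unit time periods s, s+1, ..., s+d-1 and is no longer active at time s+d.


Each activity i is active on [start_i, start_i + duration_i).
Compute total resource usage per time slot:
  t=0: active resources = [3], total = 3
  t=1: active resources = [3], total = 3
  t=2: active resources = [4, 3, 6], total = 13
  t=3: active resources = [4, 3, 6], total = 13
  t=4: active resources = [4, 6], total = 10
  t=5: active resources = [4], total = 4
  t=6: active resources = [4], total = 4
  t=7: active resources = [], total = 0
  t=8: active resources = [1, 3], total = 4
  t=9: active resources = [1, 3], total = 4
  t=10: active resources = [1, 3], total = 4
  t=11: active resources = [1, 3], total = 4
  t=12: active resources = [1, 3], total = 4
Peak resource demand = 13

13


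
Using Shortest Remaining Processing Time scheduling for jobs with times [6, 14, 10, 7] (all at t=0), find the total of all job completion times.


Since all jobs arrive at t=0, SRPT equals SPT ordering.
SPT order: [6, 7, 10, 14]
Completion times:
  Job 1: p=6, C=6
  Job 2: p=7, C=13
  Job 3: p=10, C=23
  Job 4: p=14, C=37
Total completion time = 6 + 13 + 23 + 37 = 79

79
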